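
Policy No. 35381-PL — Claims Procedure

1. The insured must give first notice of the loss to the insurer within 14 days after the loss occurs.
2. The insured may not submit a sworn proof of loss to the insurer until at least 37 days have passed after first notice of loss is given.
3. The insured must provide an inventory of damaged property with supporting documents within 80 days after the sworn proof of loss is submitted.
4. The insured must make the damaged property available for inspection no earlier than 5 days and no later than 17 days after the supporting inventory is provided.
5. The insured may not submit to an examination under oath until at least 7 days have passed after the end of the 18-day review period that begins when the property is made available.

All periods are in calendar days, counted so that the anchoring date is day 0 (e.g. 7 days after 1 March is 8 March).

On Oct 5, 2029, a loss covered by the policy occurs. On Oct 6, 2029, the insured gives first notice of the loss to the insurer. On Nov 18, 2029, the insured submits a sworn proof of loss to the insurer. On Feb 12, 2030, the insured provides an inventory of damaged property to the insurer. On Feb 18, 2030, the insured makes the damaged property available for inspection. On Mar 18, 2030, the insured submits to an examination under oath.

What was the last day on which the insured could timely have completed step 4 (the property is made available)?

Mar 1, 2030

Step 4 runs from Feb 12, 2030, when the supporting inventory is provided. The window is 5–17 days after Feb 12, 2030; it closes on Mar 1, 2030.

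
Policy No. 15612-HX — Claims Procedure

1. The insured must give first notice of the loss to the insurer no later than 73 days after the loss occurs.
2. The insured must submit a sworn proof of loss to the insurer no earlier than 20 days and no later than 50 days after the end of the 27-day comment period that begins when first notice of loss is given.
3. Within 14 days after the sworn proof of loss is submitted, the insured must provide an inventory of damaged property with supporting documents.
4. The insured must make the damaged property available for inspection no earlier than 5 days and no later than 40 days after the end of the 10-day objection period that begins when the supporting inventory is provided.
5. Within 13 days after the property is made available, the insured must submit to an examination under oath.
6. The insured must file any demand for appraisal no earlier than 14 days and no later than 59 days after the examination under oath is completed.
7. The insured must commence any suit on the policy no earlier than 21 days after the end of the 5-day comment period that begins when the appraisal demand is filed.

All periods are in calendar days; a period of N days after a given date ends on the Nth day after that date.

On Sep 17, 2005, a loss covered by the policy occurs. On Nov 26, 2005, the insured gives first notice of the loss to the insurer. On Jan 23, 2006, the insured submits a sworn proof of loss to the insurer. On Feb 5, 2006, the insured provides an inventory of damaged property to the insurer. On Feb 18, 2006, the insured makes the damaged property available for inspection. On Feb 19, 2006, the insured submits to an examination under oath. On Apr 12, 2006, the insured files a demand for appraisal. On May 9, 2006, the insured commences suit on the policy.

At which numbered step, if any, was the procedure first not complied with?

(1) due by Sep 17, 2005 + 73 days = Nov 29, 2005; Nov 26, 2005 is within that limit.
(2) the permitted window runs from Dec 23, 2005 + 20 = Jan 12, 2006 to Dec 23, 2005 + 50 = Feb 11, 2006; Jan 23, 2006 falls inside that range.
(3) due by Jan 23, 2006 + 14 days = Feb 6, 2006; done Feb 5, 2006 — timely.
(4) the permitted window runs from Feb 15, 2006 + 5 = Feb 20, 2006 to Feb 15, 2006 + 40 = Mar 27, 2006; done Feb 18, 2006 — 2 days before the window opened.

Step 4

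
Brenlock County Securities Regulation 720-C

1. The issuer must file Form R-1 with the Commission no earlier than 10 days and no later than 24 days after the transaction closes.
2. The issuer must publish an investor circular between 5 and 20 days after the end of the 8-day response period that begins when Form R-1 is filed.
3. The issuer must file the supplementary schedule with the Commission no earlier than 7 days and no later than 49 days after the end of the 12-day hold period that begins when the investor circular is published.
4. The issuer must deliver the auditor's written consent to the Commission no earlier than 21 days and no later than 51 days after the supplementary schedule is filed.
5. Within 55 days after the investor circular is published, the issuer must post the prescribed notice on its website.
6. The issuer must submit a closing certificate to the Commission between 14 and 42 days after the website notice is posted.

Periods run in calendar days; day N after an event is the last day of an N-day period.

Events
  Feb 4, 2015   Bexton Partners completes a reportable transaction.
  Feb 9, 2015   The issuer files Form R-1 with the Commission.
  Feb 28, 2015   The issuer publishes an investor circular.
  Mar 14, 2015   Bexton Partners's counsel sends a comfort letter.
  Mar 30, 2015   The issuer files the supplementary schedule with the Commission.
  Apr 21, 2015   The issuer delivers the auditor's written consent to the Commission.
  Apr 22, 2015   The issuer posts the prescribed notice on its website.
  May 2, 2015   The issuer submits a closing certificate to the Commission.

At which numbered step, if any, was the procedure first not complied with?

Step 1: the window is 10–24 days after Feb 4, 2015 (when the transaction closes), so Feb 14, 2015 through Feb 28, 2015; Feb 9, 2015 is 5 days too early.

Step 1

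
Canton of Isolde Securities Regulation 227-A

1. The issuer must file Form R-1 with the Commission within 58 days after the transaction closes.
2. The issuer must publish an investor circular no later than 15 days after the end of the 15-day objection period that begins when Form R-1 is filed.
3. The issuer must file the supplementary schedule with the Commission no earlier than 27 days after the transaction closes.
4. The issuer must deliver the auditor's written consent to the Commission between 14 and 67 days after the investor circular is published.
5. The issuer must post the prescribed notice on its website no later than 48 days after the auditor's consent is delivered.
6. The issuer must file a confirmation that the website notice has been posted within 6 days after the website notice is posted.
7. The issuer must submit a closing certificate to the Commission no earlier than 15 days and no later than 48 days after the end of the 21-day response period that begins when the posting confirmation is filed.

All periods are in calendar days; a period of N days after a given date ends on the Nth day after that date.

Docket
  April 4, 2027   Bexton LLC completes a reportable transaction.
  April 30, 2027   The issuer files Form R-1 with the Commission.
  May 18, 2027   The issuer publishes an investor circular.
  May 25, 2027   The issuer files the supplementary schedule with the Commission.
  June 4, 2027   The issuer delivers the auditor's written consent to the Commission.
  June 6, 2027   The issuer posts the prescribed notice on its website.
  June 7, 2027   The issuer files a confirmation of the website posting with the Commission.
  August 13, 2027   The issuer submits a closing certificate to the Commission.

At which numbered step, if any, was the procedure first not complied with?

None — every step was satisfied

Step 1: 58 days after April 4, 2027 (when the transaction closes) is June 1, 2027; done April 30, 2027 — timely.
Step 2: 15 days after May 15, 2027 (end of the 15-day objection period, which began when Form R-1 is filed on April 30, 2027) is May 30, 2027; done May 18, 2027 — timely.
Step 3: the earliest permitted date is 27 days after April 4, 2027 (when the transaction closes), i.e. May 1, 2027; May 25, 2027 is on or after that date.
Step 4: the window is 14–67 days after May 18, 2027 (when the investor circular is published), so June 1, 2027 through July 24, 2027; done June 4, 2027 — within the window.
Step 5: 48 days after June 4, 2027 (when the auditor's consent is delivered) is July 22, 2027; done June 6, 2027 — timely.
Step 6: 6 days after June 6, 2027 (when the website notice is posted) is June 12, 2027; June 7, 2027 is within that limit.
Step 7: the window is 15–48 days after June 28, 2027 (end of the 21-day response period, which began when the posting confirmation is filed on June 7, 2027), so July 13, 2027 through August 15, 2027; done August 13, 2027 — within the window.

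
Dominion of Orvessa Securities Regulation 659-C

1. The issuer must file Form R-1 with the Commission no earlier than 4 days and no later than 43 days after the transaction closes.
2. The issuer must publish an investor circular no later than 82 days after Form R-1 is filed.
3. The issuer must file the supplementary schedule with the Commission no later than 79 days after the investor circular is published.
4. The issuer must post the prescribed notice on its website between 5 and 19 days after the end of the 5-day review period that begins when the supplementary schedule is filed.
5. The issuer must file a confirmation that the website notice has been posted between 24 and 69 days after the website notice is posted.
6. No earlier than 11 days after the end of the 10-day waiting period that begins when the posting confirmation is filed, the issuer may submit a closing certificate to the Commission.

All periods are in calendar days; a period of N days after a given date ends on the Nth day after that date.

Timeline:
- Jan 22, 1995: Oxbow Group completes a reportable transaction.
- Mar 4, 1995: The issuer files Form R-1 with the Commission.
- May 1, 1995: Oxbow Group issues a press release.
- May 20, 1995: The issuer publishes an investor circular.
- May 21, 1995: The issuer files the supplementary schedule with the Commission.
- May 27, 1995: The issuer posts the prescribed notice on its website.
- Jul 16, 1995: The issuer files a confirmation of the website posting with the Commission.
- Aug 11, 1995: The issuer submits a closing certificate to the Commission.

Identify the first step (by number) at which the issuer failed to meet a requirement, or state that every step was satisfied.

Step 4

(1) the permitted window runs from Jan 22, 1995 + 4 = Jan 26, 1995 to Jan 22, 1995 + 43 = Mar 6, 1995; Mar 4, 1995 falls inside that range.
(2) due by Mar 4, 1995 + 82 days = May 25, 1995; May 20, 1995 is within that limit.
(3) due by May 20, 1995 + 79 days = Aug 7, 1995; done May 21, 1995 — timely.
(4) the permitted window runs from May 26, 1995 + 5 = May 31, 1995 to May 26, 1995 + 19 = Jun 14, 1995; May 27, 1995 is 4 days too early.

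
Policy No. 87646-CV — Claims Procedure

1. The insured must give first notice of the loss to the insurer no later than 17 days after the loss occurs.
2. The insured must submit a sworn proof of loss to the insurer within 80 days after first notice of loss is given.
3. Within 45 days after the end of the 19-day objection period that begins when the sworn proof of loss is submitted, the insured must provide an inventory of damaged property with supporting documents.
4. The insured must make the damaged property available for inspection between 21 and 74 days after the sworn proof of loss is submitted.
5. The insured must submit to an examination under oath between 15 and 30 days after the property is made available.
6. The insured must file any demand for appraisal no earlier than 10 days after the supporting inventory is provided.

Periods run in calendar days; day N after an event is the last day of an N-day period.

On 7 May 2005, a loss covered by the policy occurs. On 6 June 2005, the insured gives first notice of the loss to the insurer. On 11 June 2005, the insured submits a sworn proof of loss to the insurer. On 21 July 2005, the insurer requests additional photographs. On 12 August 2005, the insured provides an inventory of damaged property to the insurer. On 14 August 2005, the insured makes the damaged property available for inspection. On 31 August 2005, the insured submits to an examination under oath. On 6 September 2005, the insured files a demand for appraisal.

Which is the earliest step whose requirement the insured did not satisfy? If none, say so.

Step 1: 17 days after 7 May 2005 (when the loss occurs) is 24 May 2005; done 6 June 2005 — 13 days late.
The analysis stops there.

Step 1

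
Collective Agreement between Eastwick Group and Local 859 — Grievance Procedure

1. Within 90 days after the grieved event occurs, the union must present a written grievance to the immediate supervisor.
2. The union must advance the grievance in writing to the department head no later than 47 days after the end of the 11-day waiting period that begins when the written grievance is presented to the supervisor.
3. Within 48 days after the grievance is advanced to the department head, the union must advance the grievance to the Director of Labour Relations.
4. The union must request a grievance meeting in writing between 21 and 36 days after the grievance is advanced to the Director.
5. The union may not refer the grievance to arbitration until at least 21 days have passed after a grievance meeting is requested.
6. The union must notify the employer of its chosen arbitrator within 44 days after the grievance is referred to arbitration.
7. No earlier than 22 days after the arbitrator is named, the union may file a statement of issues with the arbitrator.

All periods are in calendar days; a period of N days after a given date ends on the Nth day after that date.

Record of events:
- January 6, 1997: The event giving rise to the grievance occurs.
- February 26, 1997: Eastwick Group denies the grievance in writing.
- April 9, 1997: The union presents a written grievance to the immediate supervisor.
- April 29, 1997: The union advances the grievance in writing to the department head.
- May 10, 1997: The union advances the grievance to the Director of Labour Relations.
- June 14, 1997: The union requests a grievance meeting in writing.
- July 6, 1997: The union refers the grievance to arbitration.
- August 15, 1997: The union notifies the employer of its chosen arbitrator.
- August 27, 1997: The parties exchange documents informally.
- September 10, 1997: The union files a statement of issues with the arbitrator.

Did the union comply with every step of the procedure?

No

Step 1: 90 days after January 6, 1997 (when the grieved event occurs) is April 6, 1997; April 9, 1997 misses that deadline by 3 days.
The analysis stops there.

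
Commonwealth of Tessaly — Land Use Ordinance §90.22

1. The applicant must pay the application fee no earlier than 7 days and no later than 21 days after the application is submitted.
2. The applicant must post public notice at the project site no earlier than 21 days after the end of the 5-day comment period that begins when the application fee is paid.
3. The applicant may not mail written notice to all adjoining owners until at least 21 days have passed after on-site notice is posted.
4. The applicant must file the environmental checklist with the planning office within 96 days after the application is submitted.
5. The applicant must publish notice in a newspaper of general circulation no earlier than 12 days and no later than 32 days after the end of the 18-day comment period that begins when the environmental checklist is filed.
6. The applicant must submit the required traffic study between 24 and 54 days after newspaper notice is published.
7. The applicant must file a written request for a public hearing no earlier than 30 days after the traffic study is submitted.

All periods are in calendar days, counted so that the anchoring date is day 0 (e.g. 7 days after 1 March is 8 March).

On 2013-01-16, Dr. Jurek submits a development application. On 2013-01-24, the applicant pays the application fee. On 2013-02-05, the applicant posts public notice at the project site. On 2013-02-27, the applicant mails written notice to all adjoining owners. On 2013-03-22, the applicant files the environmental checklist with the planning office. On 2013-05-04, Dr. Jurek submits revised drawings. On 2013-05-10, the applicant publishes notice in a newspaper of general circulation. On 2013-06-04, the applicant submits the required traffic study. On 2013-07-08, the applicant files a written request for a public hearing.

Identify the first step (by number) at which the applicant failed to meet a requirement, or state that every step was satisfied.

Step 2

(1) the permitted window runs from 2013-01-16 + 7 = 2013-01-23 to 2013-01-16 + 21 = 2013-02-06; done 2013-01-24, which is between those dates.
(2) permitted from 2013-01-29 + 21 days = 2013-02-19 onward; acted on 2013-02-05, 14 days prematurely.
The analysis stops there.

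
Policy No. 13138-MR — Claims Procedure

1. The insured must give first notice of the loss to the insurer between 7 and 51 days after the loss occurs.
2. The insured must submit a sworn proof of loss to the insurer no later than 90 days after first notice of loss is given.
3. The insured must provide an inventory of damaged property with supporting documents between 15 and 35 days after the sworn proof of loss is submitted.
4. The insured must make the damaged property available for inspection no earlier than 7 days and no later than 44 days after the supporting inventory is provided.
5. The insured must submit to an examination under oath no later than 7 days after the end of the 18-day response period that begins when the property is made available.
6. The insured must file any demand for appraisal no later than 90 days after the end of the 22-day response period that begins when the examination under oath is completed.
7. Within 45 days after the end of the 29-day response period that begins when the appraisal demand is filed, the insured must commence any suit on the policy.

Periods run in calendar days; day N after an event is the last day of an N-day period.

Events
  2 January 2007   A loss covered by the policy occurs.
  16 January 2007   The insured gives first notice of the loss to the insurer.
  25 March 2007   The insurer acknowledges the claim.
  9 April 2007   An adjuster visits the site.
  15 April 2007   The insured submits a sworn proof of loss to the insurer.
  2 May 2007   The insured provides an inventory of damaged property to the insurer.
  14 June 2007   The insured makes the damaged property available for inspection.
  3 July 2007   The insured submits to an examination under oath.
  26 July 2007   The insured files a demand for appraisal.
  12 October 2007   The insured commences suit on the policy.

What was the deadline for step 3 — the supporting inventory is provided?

Step 3 runs from 15 April 2007, when the sworn proof of loss is submitted. The window is 15–35 days after 15 April 2007; it closes on 20 May 2007.

20 May 2007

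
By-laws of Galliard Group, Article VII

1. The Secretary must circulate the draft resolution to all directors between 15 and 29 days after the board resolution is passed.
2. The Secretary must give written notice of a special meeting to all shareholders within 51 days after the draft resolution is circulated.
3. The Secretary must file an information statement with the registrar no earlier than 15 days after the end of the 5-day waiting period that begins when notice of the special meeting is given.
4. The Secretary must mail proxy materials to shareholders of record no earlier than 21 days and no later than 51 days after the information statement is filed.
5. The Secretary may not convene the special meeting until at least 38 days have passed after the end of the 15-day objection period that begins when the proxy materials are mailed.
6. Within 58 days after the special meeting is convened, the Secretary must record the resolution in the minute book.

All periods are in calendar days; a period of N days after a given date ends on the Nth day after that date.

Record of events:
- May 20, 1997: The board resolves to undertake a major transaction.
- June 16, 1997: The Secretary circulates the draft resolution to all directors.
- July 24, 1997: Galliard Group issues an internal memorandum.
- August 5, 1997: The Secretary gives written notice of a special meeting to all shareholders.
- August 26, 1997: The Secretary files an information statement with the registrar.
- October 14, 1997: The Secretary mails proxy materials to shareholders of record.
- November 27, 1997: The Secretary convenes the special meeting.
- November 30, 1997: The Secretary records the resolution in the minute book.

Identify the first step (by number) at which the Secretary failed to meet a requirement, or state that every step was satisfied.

Step 5

Step 1 — 15 and 29 days from May 20, 1997 (when the board resolution is passed) are June 4, 1997 and June 18, 1997 respectively; done June 16, 1997, which is between those dates.
Step 2 — counting 51 days from June 16, 1997 (when the draft resolution is circulated) gives a deadline of August 6, 1997; August 5, 1997 is within that limit.
Step 3 — must wait 15 days from August 10, 1997 (end of the 5-day waiting period, which began when notice of the special meeting is given on August 5, 1997), so not before August 25, 1997; done August 26, 1997 — permitted.
Step 4 — 21 and 51 days from August 26, 1997 (when the information statement is filed) are September 16, 1997 and October 16, 1997 respectively; done October 14, 1997 — within the window.
Step 5 — must wait 38 days from October 29, 1997 (end of the 15-day objection period, which began when the proxy materials are mailed on October 14, 1997), so not before December 6, 1997; November 27, 1997 is 9 days before the earliest permitted date.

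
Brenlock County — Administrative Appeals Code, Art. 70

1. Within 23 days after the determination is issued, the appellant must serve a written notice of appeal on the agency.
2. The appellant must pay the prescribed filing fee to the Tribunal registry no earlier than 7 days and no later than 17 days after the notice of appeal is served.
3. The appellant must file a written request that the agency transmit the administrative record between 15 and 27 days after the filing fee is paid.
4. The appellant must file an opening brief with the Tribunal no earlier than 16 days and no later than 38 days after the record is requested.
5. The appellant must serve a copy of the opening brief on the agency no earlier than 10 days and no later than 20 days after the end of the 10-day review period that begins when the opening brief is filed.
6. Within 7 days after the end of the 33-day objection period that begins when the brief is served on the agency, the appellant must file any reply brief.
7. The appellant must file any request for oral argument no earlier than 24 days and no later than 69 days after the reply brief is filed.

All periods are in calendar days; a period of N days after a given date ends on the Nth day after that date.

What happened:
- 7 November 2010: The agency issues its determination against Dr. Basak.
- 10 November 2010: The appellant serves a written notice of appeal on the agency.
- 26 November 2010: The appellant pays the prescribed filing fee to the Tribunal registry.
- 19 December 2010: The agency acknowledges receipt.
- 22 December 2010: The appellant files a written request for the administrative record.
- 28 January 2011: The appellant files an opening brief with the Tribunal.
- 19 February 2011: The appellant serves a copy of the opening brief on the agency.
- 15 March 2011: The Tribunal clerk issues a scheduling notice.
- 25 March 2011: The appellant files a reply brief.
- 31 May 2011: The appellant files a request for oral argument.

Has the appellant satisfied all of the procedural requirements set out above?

Yes

Step 1 — counting 23 days from 7 November 2010 (when the determination is issued) gives a deadline of 30 November 2010; 10 November 2010 is within that limit.
Step 2 — 7 and 17 days from 10 November 2010 (when the notice of appeal is served) are 17 November 2010 and 27 November 2010 respectively; done 26 November 2010, which is between those dates.
Step 3 — 15 and 27 days from 26 November 2010 (when the filing fee is paid) are 11 December 2010 and 23 December 2010 respectively; 22 December 2010 falls inside that range.
Step 4 — 16 and 38 days from 22 December 2010 (when the record is requested) are 7 January 2011 and 29 January 2011 respectively; done 28 January 2011 — within the window.
Step 5 — 10 and 20 days from 7 February 2011 (end of the 10-day review period, which began when the opening brief is filed on 28 January 2011) are 17 February 2011 and 27 February 2011 respectively; done 19 February 2011, which is between those dates.
Step 6 — counting 7 days from 24 March 2011 (end of the 33-day objection period, which began when the brief is served on the agency on 19 February 2011) gives a deadline of 31 March 2011; completed 25 March 2011, before the deadline.
Step 7 — 24 and 69 days from 25 March 2011 (when the reply brief is filed) are 18 April 2011 and 2 June 2011 respectively; done 31 May 2011 — within the window.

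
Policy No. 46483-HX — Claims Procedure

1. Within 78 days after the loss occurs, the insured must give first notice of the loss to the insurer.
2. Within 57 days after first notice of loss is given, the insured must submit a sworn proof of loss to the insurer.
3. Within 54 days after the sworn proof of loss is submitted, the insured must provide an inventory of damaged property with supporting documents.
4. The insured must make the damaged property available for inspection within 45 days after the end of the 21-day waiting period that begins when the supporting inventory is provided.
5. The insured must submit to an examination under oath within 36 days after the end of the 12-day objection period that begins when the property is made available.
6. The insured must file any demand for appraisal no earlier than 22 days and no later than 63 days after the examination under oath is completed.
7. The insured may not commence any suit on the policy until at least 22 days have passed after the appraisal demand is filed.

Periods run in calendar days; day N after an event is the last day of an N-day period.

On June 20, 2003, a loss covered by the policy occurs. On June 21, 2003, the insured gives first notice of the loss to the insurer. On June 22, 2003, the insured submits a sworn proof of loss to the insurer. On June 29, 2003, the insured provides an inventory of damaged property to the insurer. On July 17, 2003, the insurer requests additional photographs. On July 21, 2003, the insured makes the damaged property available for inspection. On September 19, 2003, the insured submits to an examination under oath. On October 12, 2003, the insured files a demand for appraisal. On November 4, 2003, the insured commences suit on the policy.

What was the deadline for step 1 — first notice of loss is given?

Step 1 runs from June 20, 2003, when the loss occurs. 78 days after June 20, 2003 is September 6, 2003.

September 6, 2003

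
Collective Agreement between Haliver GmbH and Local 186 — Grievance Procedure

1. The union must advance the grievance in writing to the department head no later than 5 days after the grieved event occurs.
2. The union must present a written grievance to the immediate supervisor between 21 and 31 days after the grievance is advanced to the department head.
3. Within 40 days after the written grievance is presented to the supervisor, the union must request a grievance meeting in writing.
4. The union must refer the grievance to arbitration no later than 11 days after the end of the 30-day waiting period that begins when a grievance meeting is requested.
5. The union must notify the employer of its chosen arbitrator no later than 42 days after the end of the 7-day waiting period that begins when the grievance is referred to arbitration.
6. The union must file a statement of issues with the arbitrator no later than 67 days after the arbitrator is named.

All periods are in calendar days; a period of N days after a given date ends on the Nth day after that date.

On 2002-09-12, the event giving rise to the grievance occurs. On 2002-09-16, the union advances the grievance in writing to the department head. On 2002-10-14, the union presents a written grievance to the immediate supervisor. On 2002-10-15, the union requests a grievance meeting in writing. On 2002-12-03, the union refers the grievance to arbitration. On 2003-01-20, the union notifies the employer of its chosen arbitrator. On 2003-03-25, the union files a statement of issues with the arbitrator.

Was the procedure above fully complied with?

No

(1) due by 2002-09-12 + 5 days = 2002-09-17; 2002-09-16 is within that limit.
(2) the permitted window runs from 2002-09-16 + 21 = 2002-10-07 to 2002-09-16 + 31 = 2002-10-17; 2002-10-14 falls inside that range.
(3) due by 2002-10-14 + 40 days = 2002-11-23; done 2002-10-15 — timely.
(4) due by 2002-11-14 + 11 days = 2002-11-25; 2002-12-03 misses that deadline by 8 days.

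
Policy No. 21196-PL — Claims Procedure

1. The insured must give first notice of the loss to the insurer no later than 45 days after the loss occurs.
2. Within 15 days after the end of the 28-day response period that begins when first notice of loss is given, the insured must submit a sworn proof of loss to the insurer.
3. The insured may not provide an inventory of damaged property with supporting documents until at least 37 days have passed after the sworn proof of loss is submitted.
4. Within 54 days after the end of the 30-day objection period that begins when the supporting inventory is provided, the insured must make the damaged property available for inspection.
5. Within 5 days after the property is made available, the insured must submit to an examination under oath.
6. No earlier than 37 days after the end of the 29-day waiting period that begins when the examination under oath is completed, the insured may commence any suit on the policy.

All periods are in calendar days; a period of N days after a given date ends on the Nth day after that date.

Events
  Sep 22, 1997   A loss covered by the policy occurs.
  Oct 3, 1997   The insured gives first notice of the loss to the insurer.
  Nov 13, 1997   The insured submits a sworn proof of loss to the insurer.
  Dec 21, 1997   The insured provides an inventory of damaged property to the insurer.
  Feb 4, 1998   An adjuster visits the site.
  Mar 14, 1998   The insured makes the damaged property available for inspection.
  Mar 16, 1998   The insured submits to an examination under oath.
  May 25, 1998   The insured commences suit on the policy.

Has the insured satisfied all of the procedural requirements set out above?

Yes

Step 1: 45 days after Sep 22, 1997 (when the loss occurs) is Nov 6, 1997; completed Oct 3, 1997, before the deadline.
Step 2: 15 days after Oct 31, 1997 (end of the 28-day response period, which began when first notice of loss is given on Oct 3, 1997) is Nov 15, 1997; completed Nov 13, 1997, before the deadline.
Step 3: the earliest permitted date is 37 days after Nov 13, 1997 (when the sworn proof of loss is submitted), i.e. Dec 20, 1997; done Dec 21, 1997 — permitted.
Step 4: 54 days after Jan 20, 1998 (end of the 30-day objection period, which began when the supporting inventory is provided on Dec 21, 1997) is Mar 15, 1998; Mar 14, 1998 is within that limit.
Step 5: 5 days after Mar 14, 1998 (when the property is made available) is Mar 19, 1998; done Mar 16, 1998 — timely.
Step 6: the earliest permitted date is 37 days after Apr 14, 1998 (end of the 29-day waiting period, which began when the examination under oath is completed on Mar 16, 1998), i.e. May 21, 1998; May 25, 1998 is on or after that date.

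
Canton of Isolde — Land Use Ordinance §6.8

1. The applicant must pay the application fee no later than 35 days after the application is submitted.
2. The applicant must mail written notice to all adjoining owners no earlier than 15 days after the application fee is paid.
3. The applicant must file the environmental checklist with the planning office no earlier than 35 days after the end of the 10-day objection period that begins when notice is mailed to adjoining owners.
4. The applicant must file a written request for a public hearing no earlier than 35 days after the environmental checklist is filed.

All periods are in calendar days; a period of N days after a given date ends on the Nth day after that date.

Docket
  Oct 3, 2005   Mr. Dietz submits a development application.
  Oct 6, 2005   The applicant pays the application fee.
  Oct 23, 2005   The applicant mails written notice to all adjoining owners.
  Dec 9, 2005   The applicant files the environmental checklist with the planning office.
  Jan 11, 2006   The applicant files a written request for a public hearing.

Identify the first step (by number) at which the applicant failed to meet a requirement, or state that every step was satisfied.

Step 1 — counting 35 days from Oct 3, 2005 (when the application is submitted) gives a deadline of Nov 7, 2005; done Oct 6, 2005 — timely.
Step 2 — must wait 15 days from Oct 6, 2005 (when the application fee is paid), so not before Oct 21, 2005; done Oct 23, 2005 — permitted.
Step 3 — must wait 35 days from Nov 2, 2005 (end of the 10-day objection period, which began when notice is mailed to adjoining owners on Oct 23, 2005), so not before Dec 7, 2005; done Dec 9, 2005 — permitted.
Step 4 — must wait 35 days from Dec 9, 2005 (when the environmental checklist is filed), so not before Jan 13, 2006; done Jan 11, 2006 — 2 days too early.
The procedure was therefore not followed at step 4.

Step 4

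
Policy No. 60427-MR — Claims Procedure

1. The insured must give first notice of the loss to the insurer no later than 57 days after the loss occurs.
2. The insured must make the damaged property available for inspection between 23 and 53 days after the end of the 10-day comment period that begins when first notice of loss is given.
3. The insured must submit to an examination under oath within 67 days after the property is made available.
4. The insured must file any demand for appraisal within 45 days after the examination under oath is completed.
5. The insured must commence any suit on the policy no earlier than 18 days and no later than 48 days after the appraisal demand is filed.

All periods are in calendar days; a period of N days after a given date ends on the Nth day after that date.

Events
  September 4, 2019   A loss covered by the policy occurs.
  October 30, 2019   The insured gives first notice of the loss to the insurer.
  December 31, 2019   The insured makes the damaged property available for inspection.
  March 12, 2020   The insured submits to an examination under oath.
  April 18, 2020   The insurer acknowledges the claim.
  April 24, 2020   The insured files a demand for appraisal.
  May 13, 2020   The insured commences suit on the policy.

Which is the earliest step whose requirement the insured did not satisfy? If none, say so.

Step 3

Step 1 — counting 57 days from September 4, 2019 (when the loss occurs) gives a deadline of October 31, 2019; done October 30, 2019 — timely.
Step 2 — 23 and 53 days from November 9, 2019 (end of the 10-day comment period, which began when first notice of loss is given on October 30, 2019) are December 2, 2019 and January 1, 2020 respectively; done December 31, 2019, which is between those dates.
Step 3 — counting 67 days from December 31, 2019 (when the property is made available) gives a deadline of March 7, 2020; March 12, 2020 misses that deadline by 5 days.
No need to go further; step 3 was not satisfied.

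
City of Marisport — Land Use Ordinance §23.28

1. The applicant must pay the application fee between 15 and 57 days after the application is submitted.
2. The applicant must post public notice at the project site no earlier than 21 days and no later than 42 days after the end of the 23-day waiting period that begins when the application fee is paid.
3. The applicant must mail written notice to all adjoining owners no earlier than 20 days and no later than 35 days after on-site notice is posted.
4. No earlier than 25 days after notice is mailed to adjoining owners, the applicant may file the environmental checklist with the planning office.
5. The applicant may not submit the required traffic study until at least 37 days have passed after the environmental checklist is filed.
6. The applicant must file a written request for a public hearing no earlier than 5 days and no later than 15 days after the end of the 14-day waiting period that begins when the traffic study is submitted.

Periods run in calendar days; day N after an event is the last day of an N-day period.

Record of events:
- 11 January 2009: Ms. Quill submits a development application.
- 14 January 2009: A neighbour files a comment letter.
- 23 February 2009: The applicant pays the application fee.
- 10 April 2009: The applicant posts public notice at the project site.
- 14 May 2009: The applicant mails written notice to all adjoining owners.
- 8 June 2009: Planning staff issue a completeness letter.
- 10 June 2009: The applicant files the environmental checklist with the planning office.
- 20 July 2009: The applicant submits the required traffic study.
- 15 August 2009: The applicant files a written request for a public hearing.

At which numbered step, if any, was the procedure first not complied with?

None — every step was satisfied

(1) the permitted window runs from 11 January 2009 + 15 = 26 January 2009 to 11 January 2009 + 57 = 9 March 2009; done 23 February 2009 — within the window.
(2) the permitted window runs from 18 March 2009 + 21 = 8 April 2009 to 18 March 2009 + 42 = 29 April 2009; done 10 April 2009, which is between those dates.
(3) the permitted window runs from 10 April 2009 + 20 = 30 April 2009 to 10 April 2009 + 35 = 15 May 2009; done 14 May 2009 — within the window.
(4) permitted from 14 May 2009 + 25 days = 8 June 2009 onward; 10 June 2009 is on or after that date.
(5) permitted from 10 June 2009 + 37 days = 17 July 2009 onward; 20 July 2009 is on or after that date.
(6) the permitted window runs from 3 August 2009 + 5 = 8 August 2009 to 3 August 2009 + 15 = 18 August 2009; done 15 August 2009 — within the window.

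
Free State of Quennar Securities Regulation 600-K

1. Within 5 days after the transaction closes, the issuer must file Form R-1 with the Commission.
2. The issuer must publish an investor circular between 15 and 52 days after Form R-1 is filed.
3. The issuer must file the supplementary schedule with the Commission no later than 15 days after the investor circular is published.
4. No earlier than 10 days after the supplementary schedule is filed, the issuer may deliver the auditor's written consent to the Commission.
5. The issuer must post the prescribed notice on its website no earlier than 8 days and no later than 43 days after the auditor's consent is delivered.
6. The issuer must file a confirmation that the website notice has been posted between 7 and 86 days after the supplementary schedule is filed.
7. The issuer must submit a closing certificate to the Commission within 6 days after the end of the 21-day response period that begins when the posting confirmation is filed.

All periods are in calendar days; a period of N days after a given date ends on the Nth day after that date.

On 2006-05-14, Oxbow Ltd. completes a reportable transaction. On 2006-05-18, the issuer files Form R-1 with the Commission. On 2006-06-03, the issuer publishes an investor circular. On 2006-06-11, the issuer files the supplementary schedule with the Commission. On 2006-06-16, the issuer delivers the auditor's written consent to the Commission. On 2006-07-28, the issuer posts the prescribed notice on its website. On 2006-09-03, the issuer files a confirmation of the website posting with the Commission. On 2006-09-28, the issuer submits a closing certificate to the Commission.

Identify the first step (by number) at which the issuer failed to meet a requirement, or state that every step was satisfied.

Step 4

Step 1 — counting 5 days from 2006-05-14 (when the transaction closes) gives a deadline of 2006-05-19; 2006-05-18 is within that limit.
Step 2 — 15 and 52 days from 2006-05-18 (when Form R-1 is filed) are 2006-06-02 and 2006-07-09 respectively; done 2006-06-03, which is between those dates.
Step 3 — counting 15 days from 2006-06-03 (when the investor circular is published) gives a deadline of 2006-06-18; 2006-06-11 is within that limit.
Step 4 — must wait 10 days from 2006-06-11 (when the supplementary schedule is filed), so not before 2006-06-21; 2006-06-16 is 5 days before the earliest permitted date.
No need to go further; step 4 was not satisfied.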